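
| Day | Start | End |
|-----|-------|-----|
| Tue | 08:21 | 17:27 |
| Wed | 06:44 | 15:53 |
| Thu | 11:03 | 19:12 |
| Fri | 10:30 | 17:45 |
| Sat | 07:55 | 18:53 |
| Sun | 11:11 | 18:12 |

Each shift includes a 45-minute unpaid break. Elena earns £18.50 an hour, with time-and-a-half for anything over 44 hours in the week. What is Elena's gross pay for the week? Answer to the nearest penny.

Tue: 08:21–17:27 = 9 h 6 min; less 45 min break → 8 h 21 min
Wed: 06:44–15:53 = 9 h 9 min; less 45 min break → 8 h 24 min
Thu: 11:03–19:12 = 8 h 9 min; less 45 min break → 7 h 24 min
Fri: 10:30–17:45 = 7 h 15 min; less 45 min break → 6 h 30 min
Sat: 07:55–18:53 = 10 h 58 min; less 45 min break → 10 h 13 min
Sun: 11:11–18:12 = 7 h 1 min; less 45 min break → 6 h 16 min
Total worked: 47 h 8 min = 2828 min.
Regular 44 h 0 min = 2640 min at £18.50/h; overtime 3 h 8 min = 188 min at £27.75/h.
Pay = (2640 × £18.50 + 188 × £27.75) ÷ 60 = £900.95.

£900.95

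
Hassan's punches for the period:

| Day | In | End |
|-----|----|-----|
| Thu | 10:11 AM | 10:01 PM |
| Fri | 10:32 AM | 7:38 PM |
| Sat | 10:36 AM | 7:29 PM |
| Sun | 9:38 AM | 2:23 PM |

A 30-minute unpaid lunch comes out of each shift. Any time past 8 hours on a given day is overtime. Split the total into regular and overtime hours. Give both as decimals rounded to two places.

Thu: 10:11 AM–10:01 PM = 11 h 50 min; less 30 min break → 11 h 20 min
Fri: 10:32 AM–7:38 PM = 9 h 6 min; less 30 min break → 8 h 36 min
Sat: 10:36 AM–7:29 PM = 8 h 53 min; less 30 min break → 8 h 23 min
Sun: 9:38 AM–2:23 PM = 4 h 45 min; less 30 min break → 4 h 15 min
Thu reg 8 h 0 min / OT 3 h 20 min; Fri reg 8 h 0 min / OT 0 h 36 min; Sat reg 8 h 0 min / OT 0 h 23 min; Sun reg 4 h 15 min / OT 0 h 0 min.
Totals: regular 28 h 15 min, overtime 4 h 19 min.

Regular 28.25 hours, overtime 4.32 hours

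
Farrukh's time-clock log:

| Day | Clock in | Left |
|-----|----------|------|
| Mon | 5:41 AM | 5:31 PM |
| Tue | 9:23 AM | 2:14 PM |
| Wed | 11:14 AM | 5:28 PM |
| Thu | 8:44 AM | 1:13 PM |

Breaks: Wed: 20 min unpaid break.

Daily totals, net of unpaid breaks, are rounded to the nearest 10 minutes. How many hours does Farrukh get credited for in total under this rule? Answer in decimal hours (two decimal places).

27.00 hours

Mon: 5:41 AM–5:31 PM = 11 h 50 min → rounds to 11 h 50 min
Tue: 9:23 AM–2:14 PM = 4 h 51 min → rounds to 4 h 50 min
Wed: 11:14 AM–5:28 PM = 6 h 14 min − 20 min = 5 h 54 min → rounds to 5 h 50 min
Thu: 8:44 AM–1:13 PM = 4 h 29 min → rounds to 4 h 30 min
Total credited: 27 h 0 min.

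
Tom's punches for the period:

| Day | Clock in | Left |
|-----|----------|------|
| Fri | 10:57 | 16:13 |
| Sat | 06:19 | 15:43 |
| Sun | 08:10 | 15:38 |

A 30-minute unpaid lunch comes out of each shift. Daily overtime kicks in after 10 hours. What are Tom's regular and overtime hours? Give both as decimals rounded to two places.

Regular 20.63 hours, overtime 0.00 hours

Fri: 10:57–16:13 = 5 h 16 min; less 30 min break → 4 h 46 min
Sat: 06:19–15:43 = 9 h 24 min; less 30 min break → 8 h 54 min
Sun: 08:10–15:38 = 7 h 28 min; less 30 min break → 6 h 58 min
Fri reg 4 h 46 min / OT 0 h 0 min; Sat reg 8 h 54 min / OT 0 h 0 min; Sun reg 6 h 58 min / OT 0 h 0 min.
Totals: regular 20 h 38 min, overtime 0 h 0 min.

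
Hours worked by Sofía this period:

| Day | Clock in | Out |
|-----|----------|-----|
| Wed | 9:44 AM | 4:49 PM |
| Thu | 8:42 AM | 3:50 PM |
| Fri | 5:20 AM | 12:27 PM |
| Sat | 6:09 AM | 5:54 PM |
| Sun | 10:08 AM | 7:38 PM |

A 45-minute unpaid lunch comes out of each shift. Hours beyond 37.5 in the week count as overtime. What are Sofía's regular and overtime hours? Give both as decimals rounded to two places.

Wed: 9:44 AM–4:49 PM = 7 h 5 min; less 45 min break → 6 h 20 min
Thu: 8:42 AM–3:50 PM = 7 h 8 min; less 45 min break → 6 h 23 min
Fri: 5:20 AM–12:27 PM = 7 h 7 min; less 45 min break → 6 h 22 min
Sat: 6:09 AM–5:54 PM = 11 h 45 min; less 45 min break → 11 h 0 min
Sun: 10:08 AM–7:38 PM = 9 h 30 min; less 45 min break → 8 h 45 min
Total worked: 38 h 50 min = 38.83 h.
Threshold 37.5 h → overtime 1 h 20 min, regular 37 h 30 min.

Regular 37.50 hours, overtime 1.33 hours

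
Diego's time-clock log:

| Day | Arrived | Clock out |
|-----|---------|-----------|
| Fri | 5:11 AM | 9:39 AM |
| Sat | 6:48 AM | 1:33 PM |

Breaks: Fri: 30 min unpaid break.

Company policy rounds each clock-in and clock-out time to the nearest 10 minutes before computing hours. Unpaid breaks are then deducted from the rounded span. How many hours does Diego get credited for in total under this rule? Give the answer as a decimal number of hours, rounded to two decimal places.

Fri: in 5:11 AM→5:10 AM, out 9:39 AM→9:40 AM; 4 h 30 min − 30 min = 4 h 0 min
Sat: in 6:48 AM→6:50 AM, out 1:33 PM→1:30 PM; 6 h 40 min
Total credited: 10 h 40 min.

10.67 hours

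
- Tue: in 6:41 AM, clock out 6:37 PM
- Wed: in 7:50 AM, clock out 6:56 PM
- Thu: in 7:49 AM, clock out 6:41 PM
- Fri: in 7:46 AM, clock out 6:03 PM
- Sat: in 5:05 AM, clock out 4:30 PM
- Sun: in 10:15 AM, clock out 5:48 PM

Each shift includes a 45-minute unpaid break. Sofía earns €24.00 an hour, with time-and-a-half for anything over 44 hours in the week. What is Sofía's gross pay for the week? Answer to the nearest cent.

€1583.40

Tue: 6:41 AM–6:37 PM = 11 h 56 min; less 45 min break → 11 h 11 min
Wed: 7:50 AM–6:56 PM = 11 h 6 min; less 45 min break → 10 h 21 min
Thu: 7:49 AM–6:41 PM = 10 h 52 min; less 45 min break → 10 h 7 min
Fri: 7:46 AM–6:03 PM = 10 h 17 min; less 45 min break → 9 h 32 min
Sat: 5:05 AM–4:30 PM = 11 h 25 min; less 45 min break → 10 h 40 min
Sun: 10:15 AM–5:48 PM = 7 h 33 min; less 45 min break → 6 h 48 min
Total worked: 58 h 39 min = 3519 min.
Regular 44 h 0 min = 2640 min at €24.00/h; overtime 14 h 39 min = 879 min at €36.00/h.
Pay = (2640 × €24.00 + 879 × €36.00) ÷ 60 = €1583.40.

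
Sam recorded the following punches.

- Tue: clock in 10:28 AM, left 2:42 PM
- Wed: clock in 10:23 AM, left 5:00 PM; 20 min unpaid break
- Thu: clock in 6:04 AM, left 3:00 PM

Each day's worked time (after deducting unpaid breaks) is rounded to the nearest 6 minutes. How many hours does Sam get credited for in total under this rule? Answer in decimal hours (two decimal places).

19.40 hours

Tue: 10:28 AM–2:42 PM = 4 h 14 min → rounds to 4 h 12 min
Wed: 10:23 AM–5:00 PM = 6 h 37 min − 20 min = 6 h 17 min → rounds to 6 h 18 min
Thu: 6:04 AM–3:00 PM = 8 h 56 min → rounds to 8 h 54 min
Total credited: 19 h 24 min.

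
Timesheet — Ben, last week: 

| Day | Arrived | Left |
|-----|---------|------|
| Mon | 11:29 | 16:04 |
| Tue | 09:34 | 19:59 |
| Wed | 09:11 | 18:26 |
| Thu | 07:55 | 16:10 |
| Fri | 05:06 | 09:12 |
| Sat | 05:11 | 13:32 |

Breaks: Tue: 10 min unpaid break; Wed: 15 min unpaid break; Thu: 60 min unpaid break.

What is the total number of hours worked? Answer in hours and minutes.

Mon: 11:29–16:04 = 4 h 35 min
Tue: 09:34–19:59 = 10 h 25 min; less 10 min break → 10 h 15 min
Wed: 09:11–18:26 = 9 h 15 min; less 15 min break → 9 h 0 min
Thu: 07:55–16:10 = 8 h 15 min; less 60 min break → 7 h 15 min
Fri: 05:06–09:12 = 4 h 6 min
Sat: 05:11–13:32 = 8 h 21 min
Total: 4 h 35 min + 10 h 15 min + 9 h 0 min + 7 h 15 min + 4 h 6 min + 8 h 21 min = 43 h 32 min.

43 h 32 min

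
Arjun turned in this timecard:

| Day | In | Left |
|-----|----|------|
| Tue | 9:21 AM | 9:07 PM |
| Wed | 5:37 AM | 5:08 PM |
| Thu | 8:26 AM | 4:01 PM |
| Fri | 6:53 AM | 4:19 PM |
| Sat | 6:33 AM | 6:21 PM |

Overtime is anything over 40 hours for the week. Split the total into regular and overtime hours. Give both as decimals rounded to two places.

Regular 40.00 hours, overtime 12.10 hours

Tue: 9:21 AM–9:07 PM = 11 h 46 min
Wed: 5:37 AM–5:08 PM = 11 h 31 min
Thu: 8:26 AM–4:01 PM = 7 h 35 min
Fri: 6:53 AM–4:19 PM = 9 h 26 min
Sat: 6:33 AM–6:21 PM = 11 h 48 min
Total worked: 52 h 6 min = 52.10 h.
Threshold 40 h → overtime 12 h 6 min, regular 40 h 0 min.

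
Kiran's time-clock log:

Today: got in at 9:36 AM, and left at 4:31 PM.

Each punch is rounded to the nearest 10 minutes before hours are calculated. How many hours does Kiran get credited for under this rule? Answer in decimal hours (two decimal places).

6.83 hours

Today: in 9:36 AM→9:40 AM, out 4:31 PM→4:30 PM; 6 h 50 min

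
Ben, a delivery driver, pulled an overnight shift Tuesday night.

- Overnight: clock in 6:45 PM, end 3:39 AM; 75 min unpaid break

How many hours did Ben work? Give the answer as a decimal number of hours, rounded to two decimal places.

7.65 hours

Overnight: 6:45 PM → midnight = 5 h 15 min; midnight → 3:39 AM = 3 h 39 min; span 8 h 54 min; less 75 min break → 7 h 39 min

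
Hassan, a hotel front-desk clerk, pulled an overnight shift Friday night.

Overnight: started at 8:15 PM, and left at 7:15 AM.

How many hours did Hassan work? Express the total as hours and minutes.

Overnight: 8:15 PM → midnight = 3 h 45 min; midnight → 7:15 AM = 7 h 15 min; span 11 h 0 min

11 h 0 min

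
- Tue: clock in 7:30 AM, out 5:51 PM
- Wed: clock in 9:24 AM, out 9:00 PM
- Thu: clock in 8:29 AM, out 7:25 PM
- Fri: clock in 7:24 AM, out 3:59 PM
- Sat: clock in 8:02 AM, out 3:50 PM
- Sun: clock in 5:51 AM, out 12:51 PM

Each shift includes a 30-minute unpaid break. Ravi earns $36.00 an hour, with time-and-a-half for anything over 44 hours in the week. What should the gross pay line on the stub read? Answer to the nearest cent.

$2084.40

Tue: 7:30 AM–5:51 PM = 10 h 21 min; less 30 min break → 9 h 51 min
Wed: 9:24 AM–9:00 PM = 11 h 36 min; less 30 min break → 11 h 6 min
Thu: 8:29 AM–7:25 PM = 10 h 56 min; less 30 min break → 10 h 26 min
Fri: 7:24 AM–3:59 PM = 8 h 35 min; less 30 min break → 8 h 5 min
Sat: 8:02 AM–3:50 PM = 7 h 48 min; less 30 min break → 7 h 18 min
Sun: 5:51 AM–12:51 PM = 7 h 0 min; less 30 min break → 6 h 30 min
Total worked: 53 h 16 min = 3196 min.
Regular 44 h 0 min = 2640 min at $36.00/h; overtime 9 h 16 min = 556 min at $54.00/h.
Pay = (2640 × $36.00 + 556 × $54.00) ÷ 60 = $2084.40.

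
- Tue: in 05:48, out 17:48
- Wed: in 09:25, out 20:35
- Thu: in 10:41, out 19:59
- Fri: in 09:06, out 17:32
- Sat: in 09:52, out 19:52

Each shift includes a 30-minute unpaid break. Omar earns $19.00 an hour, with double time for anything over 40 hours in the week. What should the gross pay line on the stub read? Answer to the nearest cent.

$1079.20

Tue: 05:48–17:48 = 12 h 0 min; less 30 min break → 11 h 30 min
Wed: 09:25–20:35 = 11 h 10 min; less 30 min break → 10 h 40 min
Thu: 10:41–19:59 = 9 h 18 min; less 30 min break → 8 h 48 min
Fri: 09:06–17:32 = 8 h 26 min; less 30 min break → 7 h 56 min
Sat: 09:52–19:52 = 10 h 0 min; less 30 min break → 9 h 30 min
Total worked: 48 h 24 min = 2904 min.
Regular 40 h 0 min = 2400 min at $19.00/h; overtime 8 h 24 min = 504 min at $38.00/h.
Pay = (2400 × $19.00 + 504 × $38.00) ÷ 60 = $1079.20.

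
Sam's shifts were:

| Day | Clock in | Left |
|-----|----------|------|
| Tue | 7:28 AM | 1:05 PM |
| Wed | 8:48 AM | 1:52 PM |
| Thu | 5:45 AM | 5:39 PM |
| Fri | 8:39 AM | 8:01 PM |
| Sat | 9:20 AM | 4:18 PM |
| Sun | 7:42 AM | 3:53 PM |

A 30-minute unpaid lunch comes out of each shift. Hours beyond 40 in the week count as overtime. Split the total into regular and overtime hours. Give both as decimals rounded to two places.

Regular 40.00 hours, overtime 6.10 hours

Tue: 7:28 AM–1:05 PM = 5 h 37 min; less 30 min break → 5 h 7 min
Wed: 8:48 AM–1:52 PM = 5 h 4 min; less 30 min break → 4 h 34 min
Thu: 5:45 AM–5:39 PM = 11 h 54 min; less 30 min break → 11 h 24 min
Fri: 8:39 AM–8:01 PM = 11 h 22 min; less 30 min break → 10 h 52 min
Sat: 9:20 AM–4:18 PM = 6 h 58 min; less 30 min break → 6 h 28 min
Sun: 7:42 AM–3:53 PM = 8 h 11 min; less 30 min break → 7 h 41 min
Total worked: 46 h 6 min = 46.10 h.
Threshold 40 h → overtime 6 h 6 min, regular 40 h 0 min.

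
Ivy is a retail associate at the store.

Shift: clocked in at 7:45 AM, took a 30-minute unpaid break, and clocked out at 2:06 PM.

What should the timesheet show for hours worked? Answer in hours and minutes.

5 h 51 min

Shift: 7:45 AM–2:06 PM = 6 h 21 min; less 30 min break → 5 h 51 min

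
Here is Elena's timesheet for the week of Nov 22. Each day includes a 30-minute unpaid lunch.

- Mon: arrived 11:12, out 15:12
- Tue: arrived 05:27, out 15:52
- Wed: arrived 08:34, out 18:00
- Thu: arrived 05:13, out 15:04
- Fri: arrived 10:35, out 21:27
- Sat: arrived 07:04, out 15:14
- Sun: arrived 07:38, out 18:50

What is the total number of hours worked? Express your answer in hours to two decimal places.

Mon: 11:12–15:12 = 4 h 0 min; less 30 min break → 3 h 30 min
Tue: 05:27–15:52 = 10 h 25 min; less 30 min break → 9 h 55 min
Wed: 08:34–18:00 = 9 h 26 min; less 30 min break → 8 h 56 min
Thu: 05:13–15:04 = 9 h 51 min; less 30 min break → 9 h 21 min
Fri: 10:35–21:27 = 10 h 52 min; less 30 min break → 10 h 22 min
Sat: 07:04–15:14 = 8 h 10 min; less 30 min break → 7 h 40 min
Sun: 07:38–18:50 = 11 h 12 min; less 30 min break → 10 h 42 min
Total: 3 h 30 min + 9 h 55 min + 8 h 56 min + 9 h 21 min + 10 h 22 min + 7 h 40 min + 10 h 42 min = 60 h 26 min.

60.43 hours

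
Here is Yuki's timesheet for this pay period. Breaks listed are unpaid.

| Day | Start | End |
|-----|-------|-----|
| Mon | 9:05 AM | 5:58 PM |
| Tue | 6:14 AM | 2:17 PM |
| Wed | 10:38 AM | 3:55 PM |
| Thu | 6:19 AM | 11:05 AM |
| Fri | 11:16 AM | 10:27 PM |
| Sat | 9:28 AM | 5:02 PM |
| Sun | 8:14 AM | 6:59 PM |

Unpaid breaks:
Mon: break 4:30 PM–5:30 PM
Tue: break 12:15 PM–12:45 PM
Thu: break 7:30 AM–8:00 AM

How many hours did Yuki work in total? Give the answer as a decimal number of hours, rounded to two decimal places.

Mon: 9:05 AM–5:58 PM = 8 h 53 min; less 60 min break → 7 h 53 min
Tue: 6:14 AM–2:17 PM = 8 h 3 min; less 30 min break → 7 h 33 min
Wed: 10:38 AM–3:55 PM = 5 h 17 min
Thu: 6:19 AM–11:05 AM = 4 h 46 min; less 30 min break → 4 h 16 min
Fri: 11:16 AM–10:27 PM = 11 h 11 min
Sat: 9:28 AM–5:02 PM = 7 h 34 min
Sun: 8:14 AM–6:59 PM = 10 h 45 min
Total: 7 h 53 min + 7 h 33 min + 5 h 17 min + 4 h 16 min + 11 h 11 min + 7 h 34 min + 10 h 45 min = 54 h 29 min.

54.48 hours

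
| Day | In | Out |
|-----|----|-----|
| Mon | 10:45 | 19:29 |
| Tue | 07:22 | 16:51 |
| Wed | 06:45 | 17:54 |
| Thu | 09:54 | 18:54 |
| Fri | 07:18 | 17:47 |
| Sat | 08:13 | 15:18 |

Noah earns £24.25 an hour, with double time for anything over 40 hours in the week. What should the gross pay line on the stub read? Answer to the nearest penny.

Mon: 10:45–19:29 = 8 h 44 min
Tue: 07:22–16:51 = 9 h 29 min
Wed: 06:45–17:54 = 11 h 9 min
Thu: 09:54–18:54 = 9 h 0 min
Fri: 07:18–17:47 = 10 h 29 min
Sat: 08:13–15:18 = 7 h 5 min
Total worked: 55 h 56 min = 3356 min.
Regular 40 h 0 min = 2400 min at £24.25/h; overtime 15 h 56 min = 956 min at £48.50/h.
Pay = (2400 × £24.25 + 956 × £48.50) ÷ 60 = £1742.77.

£1742.77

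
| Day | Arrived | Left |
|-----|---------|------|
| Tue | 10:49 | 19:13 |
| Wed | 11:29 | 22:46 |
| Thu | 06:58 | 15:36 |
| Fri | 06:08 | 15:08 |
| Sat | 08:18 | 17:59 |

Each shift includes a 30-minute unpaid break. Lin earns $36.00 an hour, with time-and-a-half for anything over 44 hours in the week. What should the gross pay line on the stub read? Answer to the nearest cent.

Tue: 10:49–19:13 = 8 h 24 min; less 30 min break → 7 h 54 min
Wed: 11:29–22:46 = 11 h 17 min; less 30 min break → 10 h 47 min
Thu: 06:58–15:36 = 8 h 38 min; less 30 min break → 8 h 8 min
Fri: 06:08–15:08 = 9 h 0 min; less 30 min break → 8 h 30 min
Sat: 08:18–17:59 = 9 h 41 min; less 30 min break → 9 h 11 min
Total worked: 44 h 30 min = 2670 min.
Regular 44 h 0 min = 2640 min at $36.00/h; overtime 0 h 30 min = 30 min at $54.00/h.
Pay = (2640 × $36.00 + 30 × $54.00) ÷ 60 = $1611.00.

$1611.00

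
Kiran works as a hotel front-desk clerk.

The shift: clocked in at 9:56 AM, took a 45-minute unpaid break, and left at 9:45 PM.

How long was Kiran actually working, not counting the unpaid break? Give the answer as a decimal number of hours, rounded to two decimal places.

The shift: 9:56 AM–9:45 PM = 11 h 49 min; less 45 min break → 11 h 4 min

11.07 hours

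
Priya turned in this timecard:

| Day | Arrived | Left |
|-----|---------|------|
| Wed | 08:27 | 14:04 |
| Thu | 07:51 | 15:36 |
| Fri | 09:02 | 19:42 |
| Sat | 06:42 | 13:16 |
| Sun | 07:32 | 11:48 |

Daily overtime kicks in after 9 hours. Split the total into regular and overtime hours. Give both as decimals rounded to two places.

Regular 33.20 hours, overtime 1.67 hours

Wed: 08:27–14:04 = 5 h 37 min
Thu: 07:51–15:36 = 7 h 45 min
Fri: 09:02–19:42 = 10 h 40 min
Sat: 06:42–13:16 = 6 h 34 min
Sun: 07:32–11:48 = 4 h 16 min
Wed reg 5 h 37 min / OT 0 h 0 min; Thu reg 7 h 45 min / OT 0 h 0 min; Fri reg 9 h 0 min / OT 1 h 40 min; Sat reg 6 h 34 min / OT 0 h 0 min; Sun reg 4 h 16 min / OT 0 h 0 min.
Totals: regular 33 h 12 min, overtime 1 h 40 min.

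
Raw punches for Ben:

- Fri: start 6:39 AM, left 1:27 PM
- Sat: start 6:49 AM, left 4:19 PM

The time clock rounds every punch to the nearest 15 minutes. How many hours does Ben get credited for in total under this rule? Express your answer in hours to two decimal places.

16.25 hours

Fri: in 6:39 AM→6:45 AM, out 1:27 PM→1:30 PM; 6 h 45 min
Sat: in 6:49 AM→6:45 AM, out 4:19 PM→4:15 PM; 9 h 30 min
Total credited: 16 h 15 min.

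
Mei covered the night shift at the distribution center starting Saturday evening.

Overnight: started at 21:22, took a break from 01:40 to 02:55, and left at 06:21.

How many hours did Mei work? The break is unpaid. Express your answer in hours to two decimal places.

7.73 hours

Overnight: 21:22 → midnight = 2 h 38 min; midnight → 06:21 = 6 h 21 min; span 8 h 59 min; less 75 min break → 7 h 44 min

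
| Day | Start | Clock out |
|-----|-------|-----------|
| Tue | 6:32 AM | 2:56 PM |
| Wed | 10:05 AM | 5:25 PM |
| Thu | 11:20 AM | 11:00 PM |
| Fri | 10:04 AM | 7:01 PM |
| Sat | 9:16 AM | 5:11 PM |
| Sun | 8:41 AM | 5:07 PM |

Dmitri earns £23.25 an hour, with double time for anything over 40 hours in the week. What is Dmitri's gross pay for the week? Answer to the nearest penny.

Tue: 6:32 AM–2:56 PM = 8 h 24 min
Wed: 10:05 AM–5:25 PM = 7 h 20 min
Thu: 11:20 AM–11:00 PM = 11 h 40 min
Fri: 10:04 AM–7:01 PM = 8 h 57 min
Sat: 9:16 AM–5:11 PM = 7 h 55 min
Sun: 8:41 AM–5:07 PM = 8 h 26 min
Total worked: 52 h 42 min = 3162 min.
Regular 40 h 0 min = 2400 min at £23.25/h; overtime 12 h 42 min = 762 min at £46.50/h.
Pay = (2400 × £23.25 + 762 × £46.50) ÷ 60 = £1520.55.

£1520.55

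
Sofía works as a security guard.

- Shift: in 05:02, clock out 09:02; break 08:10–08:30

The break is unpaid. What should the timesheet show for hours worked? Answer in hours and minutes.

3 h 40 min

Shift: 05:02–09:02 = 4 h 0 min; less 20 min break → 3 h 40 min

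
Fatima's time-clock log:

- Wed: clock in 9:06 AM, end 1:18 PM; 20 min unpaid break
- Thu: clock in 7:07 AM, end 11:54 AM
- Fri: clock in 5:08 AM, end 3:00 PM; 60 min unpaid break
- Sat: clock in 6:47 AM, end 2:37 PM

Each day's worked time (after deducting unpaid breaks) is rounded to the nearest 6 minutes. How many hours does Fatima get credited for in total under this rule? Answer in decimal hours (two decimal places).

25.40 hours

Wed: 9:06 AM–1:18 PM = 4 h 12 min − 20 min = 3 h 52 min → rounds to 3 h 54 min
Thu: 7:07 AM–11:54 AM = 4 h 47 min → rounds to 4 h 48 min
Fri: 5:08 AM–3:00 PM = 9 h 52 min − 60 min = 8 h 52 min → rounds to 8 h 54 min
Sat: 6:47 AM–2:37 PM = 7 h 50 min → rounds to 7 h 48 min
Total credited: 25 h 24 min.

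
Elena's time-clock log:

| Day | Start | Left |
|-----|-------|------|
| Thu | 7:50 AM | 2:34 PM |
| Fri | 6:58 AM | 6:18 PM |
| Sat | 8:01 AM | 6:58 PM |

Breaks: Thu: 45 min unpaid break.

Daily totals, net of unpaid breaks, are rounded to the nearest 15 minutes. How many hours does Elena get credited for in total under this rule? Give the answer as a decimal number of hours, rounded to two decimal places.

Thu: 7:50 AM–2:34 PM = 6 h 44 min − 45 min = 5 h 59 min → rounds to 6 h 0 min
Fri: 6:58 AM–6:18 PM = 11 h 20 min → rounds to 11 h 15 min
Sat: 8:01 AM–6:58 PM = 10 h 57 min → rounds to 11 h 0 min
Total credited: 28 h 15 min.

28.25 hours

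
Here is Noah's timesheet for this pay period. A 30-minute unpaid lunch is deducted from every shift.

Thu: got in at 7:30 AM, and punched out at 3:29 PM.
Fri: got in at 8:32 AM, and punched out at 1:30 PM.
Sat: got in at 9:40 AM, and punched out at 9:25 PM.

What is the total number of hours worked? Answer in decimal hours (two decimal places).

Thu: 7:30 AM–3:29 PM = 7 h 59 min; less 30 min break → 7 h 29 min
Fri: 8:32 AM–1:30 PM = 4 h 58 min; less 30 min break → 4 h 28 min
Sat: 9:40 AM–9:25 PM = 11 h 45 min; less 30 min break → 11 h 15 min
Total: 7 h 29 min + 4 h 28 min + 11 h 15 min = 23 h 12 min.

23.20 hours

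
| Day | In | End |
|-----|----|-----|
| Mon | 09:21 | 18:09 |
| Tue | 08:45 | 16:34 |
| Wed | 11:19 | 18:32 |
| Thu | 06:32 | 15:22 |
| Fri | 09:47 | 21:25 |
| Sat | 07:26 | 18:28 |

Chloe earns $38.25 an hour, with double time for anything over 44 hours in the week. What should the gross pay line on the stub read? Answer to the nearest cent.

$2550.00

Mon: 09:21–18:09 = 8 h 48 min
Tue: 08:45–16:34 = 7 h 49 min
Wed: 11:19–18:32 = 7 h 13 min
Thu: 06:32–15:22 = 8 h 50 min
Fri: 09:47–21:25 = 11 h 38 min
Sat: 07:26–18:28 = 11 h 2 min
Total worked: 55 h 20 min = 3320 min.
Regular 44 h 0 min = 2640 min at $38.25/h; overtime 11 h 20 min = 680 min at $76.50/h.
Pay = (2640 × $38.25 + 680 × $76.50) ÷ 60 = $2550.00.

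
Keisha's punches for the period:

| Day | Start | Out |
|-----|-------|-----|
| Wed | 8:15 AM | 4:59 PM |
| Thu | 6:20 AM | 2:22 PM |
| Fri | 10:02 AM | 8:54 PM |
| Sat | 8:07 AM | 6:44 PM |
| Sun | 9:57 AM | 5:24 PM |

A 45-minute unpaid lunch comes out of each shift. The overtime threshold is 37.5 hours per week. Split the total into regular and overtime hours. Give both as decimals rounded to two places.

Wed: 8:15 AM–4:59 PM = 8 h 44 min; less 45 min break → 7 h 59 min
Thu: 6:20 AM–2:22 PM = 8 h 2 min; less 45 min break → 7 h 17 min
Fri: 10:02 AM–8:54 PM = 10 h 52 min; less 45 min break → 10 h 7 min
Sat: 8:07 AM–6:44 PM = 10 h 37 min; less 45 min break → 9 h 52 min
Sun: 9:57 AM–5:24 PM = 7 h 27 min; less 45 min break → 6 h 42 min
Total worked: 41 h 57 min = 41.95 h.
Threshold 37.5 h → overtime 4 h 27 min, regular 37 h 30 min.

Regular 37.50 hours, overtime 4.45 hours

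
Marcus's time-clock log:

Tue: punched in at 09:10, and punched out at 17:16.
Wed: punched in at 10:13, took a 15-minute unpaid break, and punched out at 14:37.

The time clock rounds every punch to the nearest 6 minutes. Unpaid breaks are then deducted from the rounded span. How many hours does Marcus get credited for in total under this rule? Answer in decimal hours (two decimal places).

Tue: in 09:10→09:12, out 17:16→17:18; 8 h 6 min
Wed: in 10:13→10:12, out 14:37→14:36; 4 h 24 min − 15 min = 4 h 9 min
Total credited: 12 h 15 min.

12.25 hours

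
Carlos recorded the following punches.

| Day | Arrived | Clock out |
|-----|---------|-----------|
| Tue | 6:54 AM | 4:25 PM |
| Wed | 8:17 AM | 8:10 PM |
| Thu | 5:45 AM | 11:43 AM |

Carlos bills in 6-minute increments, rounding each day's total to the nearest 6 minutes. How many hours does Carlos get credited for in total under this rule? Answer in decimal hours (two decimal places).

Tue: 6:54 AM–4:25 PM = 9 h 31 min → rounds to 9 h 30 min
Wed: 8:17 AM–8:10 PM = 11 h 53 min → rounds to 11 h 54 min
Thu: 5:45 AM–11:43 AM = 5 h 58 min → rounds to 6 h 0 min
Total credited: 27 h 24 min.

27.40 hours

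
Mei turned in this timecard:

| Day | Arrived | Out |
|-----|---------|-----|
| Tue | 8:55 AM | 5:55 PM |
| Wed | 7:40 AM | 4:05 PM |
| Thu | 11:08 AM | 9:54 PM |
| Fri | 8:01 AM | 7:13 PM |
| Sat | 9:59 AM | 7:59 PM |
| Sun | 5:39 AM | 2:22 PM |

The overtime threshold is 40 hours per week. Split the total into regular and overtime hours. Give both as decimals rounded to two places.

Regular 40.00 hours, overtime 18.10 hours

Tue: 8:55 AM–5:55 PM = 9 h 0 min
Wed: 7:40 AM–4:05 PM = 8 h 25 min
Thu: 11:08 AM–9:54 PM = 10 h 46 min
Fri: 8:01 AM–7:13 PM = 11 h 12 min
Sat: 9:59 AM–7:59 PM = 10 h 0 min
Sun: 5:39 AM–2:22 PM = 8 h 43 min
Total worked: 58 h 6 min = 58.10 h.
Threshold 40 h → overtime 18 h 6 min, regular 40 h 0 min.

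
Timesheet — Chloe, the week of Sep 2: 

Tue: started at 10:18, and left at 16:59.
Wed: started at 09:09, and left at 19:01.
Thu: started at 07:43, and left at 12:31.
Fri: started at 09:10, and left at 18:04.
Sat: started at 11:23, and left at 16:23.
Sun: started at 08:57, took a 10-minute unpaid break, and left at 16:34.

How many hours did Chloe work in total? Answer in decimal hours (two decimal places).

42.70 hours

Tue: 10:18–16:59 = 6 h 41 min
Wed: 09:09–19:01 = 9 h 52 min
Thu: 07:43–12:31 = 4 h 48 min
Fri: 09:10–18:04 = 8 h 54 min
Sat: 11:23–16:23 = 5 h 0 min
Sun: 08:57–16:34 = 7 h 37 min; less 10 min break → 7 h 27 min
Total: 6 h 41 min + 9 h 52 min + 4 h 48 min + 8 h 54 min + 5 h 0 min + 7 h 27 min = 42 h 42 min.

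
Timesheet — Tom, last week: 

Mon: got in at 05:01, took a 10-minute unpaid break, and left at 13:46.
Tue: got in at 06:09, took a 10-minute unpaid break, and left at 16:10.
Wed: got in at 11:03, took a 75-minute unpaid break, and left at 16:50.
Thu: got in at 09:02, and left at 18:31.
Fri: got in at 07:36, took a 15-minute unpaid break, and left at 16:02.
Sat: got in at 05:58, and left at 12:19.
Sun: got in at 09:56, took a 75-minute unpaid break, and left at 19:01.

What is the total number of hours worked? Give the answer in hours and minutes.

54 h 49 min

Mon: 05:01–13:46 = 8 h 45 min; less 10 min break → 8 h 35 min
Tue: 06:09–16:10 = 10 h 1 min; less 10 min break → 9 h 51 min
Wed: 11:03–16:50 = 5 h 47 min; less 75 min break → 4 h 32 min
Thu: 09:02–18:31 = 9 h 29 min
Fri: 07:36–16:02 = 8 h 26 min; less 15 min break → 8 h 11 min
Sat: 05:58–12:19 = 6 h 21 min
Sun: 09:56–19:01 = 9 h 5 min; less 75 min break → 7 h 50 min
Total: 8 h 35 min + 9 h 51 min + 4 h 32 min + 9 h 29 min + 8 h 11 min + 6 h 21 min + 7 h 50 min = 54 h 49 min.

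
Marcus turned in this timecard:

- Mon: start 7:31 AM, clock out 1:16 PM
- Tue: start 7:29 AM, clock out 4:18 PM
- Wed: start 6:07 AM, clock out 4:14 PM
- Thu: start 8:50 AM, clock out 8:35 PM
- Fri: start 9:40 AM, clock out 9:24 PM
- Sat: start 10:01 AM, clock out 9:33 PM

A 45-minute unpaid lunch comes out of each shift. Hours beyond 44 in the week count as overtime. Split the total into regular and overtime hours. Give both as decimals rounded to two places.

Regular 44.00 hours, overtime 11.20 hours

Mon: 7:31 AM–1:16 PM = 5 h 45 min; less 45 min break → 5 h 0 min
Tue: 7:29 AM–4:18 PM = 8 h 49 min; less 45 min break → 8 h 4 min
Wed: 6:07 AM–4:14 PM = 10 h 7 min; less 45 min break → 9 h 22 min
Thu: 8:50 AM–8:35 PM = 11 h 45 min; less 45 min break → 11 h 0 min
Fri: 9:40 AM–9:24 PM = 11 h 44 min; less 45 min break → 10 h 59 min
Sat: 10:01 AM–9:33 PM = 11 h 32 min; less 45 min break → 10 h 47 min
Total worked: 55 h 12 min = 55.20 h.
Threshold 44 h → overtime 11 h 12 min, regular 44 h 0 min.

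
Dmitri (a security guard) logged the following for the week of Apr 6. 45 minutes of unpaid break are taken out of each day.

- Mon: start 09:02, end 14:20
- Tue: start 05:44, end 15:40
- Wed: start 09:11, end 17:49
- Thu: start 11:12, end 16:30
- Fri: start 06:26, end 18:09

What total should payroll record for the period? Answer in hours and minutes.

37 h 8 min

Mon: 09:02–14:20 = 5 h 18 min; less 45 min break → 4 h 33 min
Tue: 05:44–15:40 = 9 h 56 min; less 45 min break → 9 h 11 min
Wed: 09:11–17:49 = 8 h 38 min; less 45 min break → 7 h 53 min
Thu: 11:12–16:30 = 5 h 18 min; less 45 min break → 4 h 33 min
Fri: 06:26–18:09 = 11 h 43 min; less 45 min break → 10 h 58 min
Total: 4 h 33 min + 9 h 11 min + 7 h 53 min + 4 h 33 min + 10 h 58 min = 37 h 8 min.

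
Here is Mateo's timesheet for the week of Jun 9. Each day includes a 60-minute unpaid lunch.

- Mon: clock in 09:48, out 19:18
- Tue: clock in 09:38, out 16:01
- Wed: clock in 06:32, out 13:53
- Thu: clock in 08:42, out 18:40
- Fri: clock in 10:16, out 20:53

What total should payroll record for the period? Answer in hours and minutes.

Mon: 09:48–19:18 = 9 h 30 min; less 60 min break → 8 h 30 min
Tue: 09:38–16:01 = 6 h 23 min; less 60 min break → 5 h 23 min
Wed: 06:32–13:53 = 7 h 21 min; less 60 min break → 6 h 21 min
Thu: 08:42–18:40 = 9 h 58 min; less 60 min break → 8 h 58 min
Fri: 10:16–20:53 = 10 h 37 min; less 60 min break → 9 h 37 min
Total: 8 h 30 min + 5 h 23 min + 6 h 21 min + 8 h 58 min + 9 h 37 min = 38 h 49 min.

38 h 49 min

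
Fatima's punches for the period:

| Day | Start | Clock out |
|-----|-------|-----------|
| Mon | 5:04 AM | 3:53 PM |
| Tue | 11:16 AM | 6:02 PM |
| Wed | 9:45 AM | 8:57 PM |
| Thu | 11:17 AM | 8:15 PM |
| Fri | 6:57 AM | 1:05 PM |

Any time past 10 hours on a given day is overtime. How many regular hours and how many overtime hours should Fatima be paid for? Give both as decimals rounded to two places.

Regular 41.87 hours, overtime 2.02 hours

Mon: 5:04 AM–3:53 PM = 10 h 49 min
Tue: 11:16 AM–6:02 PM = 6 h 46 min
Wed: 9:45 AM–8:57 PM = 11 h 12 min
Thu: 11:17 AM–8:15 PM = 8 h 58 min
Fri: 6:57 AM–1:05 PM = 6 h 8 min
Mon reg 10 h 0 min / OT 0 h 49 min; Tue reg 6 h 46 min / OT 0 h 0 min; Wed reg 10 h 0 min / OT 1 h 12 min; Thu reg 8 h 58 min / OT 0 h 0 min; Fri reg 6 h 8 min / OT 0 h 0 min.
Totals: regular 41 h 52 min, overtime 2 h 1 min.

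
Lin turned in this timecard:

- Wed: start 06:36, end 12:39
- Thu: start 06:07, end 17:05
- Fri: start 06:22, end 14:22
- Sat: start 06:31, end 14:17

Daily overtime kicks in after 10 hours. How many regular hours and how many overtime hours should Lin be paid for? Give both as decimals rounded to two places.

Wed: 06:36–12:39 = 6 h 3 min
Thu: 06:07–17:05 = 10 h 58 min
Fri: 06:22–14:22 = 8 h 0 min
Sat: 06:31–14:17 = 7 h 46 min
Wed reg 6 h 3 min / OT 0 h 0 min; Thu reg 10 h 0 min / OT 0 h 58 min; Fri reg 8 h 0 min / OT 0 h 0 min; Sat reg 7 h 46 min / OT 0 h 0 min.
Totals: regular 31 h 49 min, overtime 0 h 58 min.

Regular 31.82 hours, overtime 0.97 hours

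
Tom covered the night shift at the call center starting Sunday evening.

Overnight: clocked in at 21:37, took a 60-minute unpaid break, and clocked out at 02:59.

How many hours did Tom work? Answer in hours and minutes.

4 h 22 min

Overnight: 21:37 → midnight = 2 h 23 min; midnight → 02:59 = 2 h 59 min; span 5 h 22 min; less 60 min break → 4 h 22 min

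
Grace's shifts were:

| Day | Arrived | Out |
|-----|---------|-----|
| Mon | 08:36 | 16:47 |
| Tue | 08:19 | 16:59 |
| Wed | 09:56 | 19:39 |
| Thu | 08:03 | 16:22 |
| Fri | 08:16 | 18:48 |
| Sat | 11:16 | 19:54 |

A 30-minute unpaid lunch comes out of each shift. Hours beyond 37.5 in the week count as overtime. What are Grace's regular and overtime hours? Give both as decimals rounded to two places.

Regular 37.50 hours, overtime 13.55 hours

Mon: 08:36–16:47 = 8 h 11 min; less 30 min break → 7 h 41 min
Tue: 08:19–16:59 = 8 h 40 min; less 30 min break → 8 h 10 min
Wed: 09:56–19:39 = 9 h 43 min; less 30 min break → 9 h 13 min
Thu: 08:03–16:22 = 8 h 19 min; less 30 min break → 7 h 49 min
Fri: 08:16–18:48 = 10 h 32 min; less 30 min break → 10 h 2 min
Sat: 11:16–19:54 = 8 h 38 min; less 30 min break → 8 h 8 min
Total worked: 51 h 3 min = 51.05 h.
Threshold 37.5 h → overtime 13 h 33 min, regular 37 h 30 min.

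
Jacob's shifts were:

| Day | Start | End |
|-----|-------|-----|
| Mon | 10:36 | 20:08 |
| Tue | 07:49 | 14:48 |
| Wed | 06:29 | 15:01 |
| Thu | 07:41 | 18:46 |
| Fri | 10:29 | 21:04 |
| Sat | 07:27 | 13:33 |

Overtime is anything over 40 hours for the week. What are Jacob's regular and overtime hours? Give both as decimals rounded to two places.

Mon: 10:36–20:08 = 9 h 32 min
Tue: 07:49–14:48 = 6 h 59 min
Wed: 06:29–15:01 = 8 h 32 min
Thu: 07:41–18:46 = 11 h 5 min
Fri: 10:29–21:04 = 10 h 35 min
Sat: 07:27–13:33 = 6 h 6 min
Total worked: 52 h 49 min = 52.82 h.
Threshold 40 h → overtime 12 h 49 min, regular 40 h 0 min.

Regular 40.00 hours, overtime 12.82 hours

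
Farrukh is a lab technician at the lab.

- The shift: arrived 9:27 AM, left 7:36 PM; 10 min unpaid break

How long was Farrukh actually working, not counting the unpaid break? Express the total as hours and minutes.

9 h 59 min

The shift: 9:27 AM–7:36 PM = 10 h 9 min; less 10 min break → 9 h 59 min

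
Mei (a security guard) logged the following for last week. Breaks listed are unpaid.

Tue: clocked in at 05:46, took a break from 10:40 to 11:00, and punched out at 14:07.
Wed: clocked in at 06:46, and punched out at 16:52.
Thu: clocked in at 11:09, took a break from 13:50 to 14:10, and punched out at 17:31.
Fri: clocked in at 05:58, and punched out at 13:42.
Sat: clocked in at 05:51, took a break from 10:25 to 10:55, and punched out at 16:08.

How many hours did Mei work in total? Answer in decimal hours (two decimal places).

Tue: 05:46–14:07 = 8 h 21 min; less 20 min break → 8 h 1 min
Wed: 06:46–16:52 = 10 h 6 min
Thu: 11:09–17:31 = 6 h 22 min; less 20 min break → 6 h 2 min
Fri: 05:58–13:42 = 7 h 44 min
Sat: 05:51–16:08 = 10 h 17 min; less 30 min break → 9 h 47 min
Total: 8 h 1 min + 10 h 6 min + 6 h 2 min + 7 h 44 min + 9 h 47 min = 41 h 40 min.

41.67 hours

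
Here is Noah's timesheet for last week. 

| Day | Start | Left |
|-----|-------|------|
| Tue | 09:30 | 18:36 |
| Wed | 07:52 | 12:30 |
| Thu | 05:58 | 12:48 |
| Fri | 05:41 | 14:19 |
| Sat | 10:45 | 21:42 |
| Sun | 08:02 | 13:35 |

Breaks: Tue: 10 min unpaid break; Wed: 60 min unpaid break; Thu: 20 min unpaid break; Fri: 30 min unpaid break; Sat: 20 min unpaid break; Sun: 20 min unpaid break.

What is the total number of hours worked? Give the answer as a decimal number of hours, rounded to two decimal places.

Tue: 09:30–18:36 = 9 h 6 min; less 10 min break → 8 h 56 min
Wed: 07:52–12:30 = 4 h 38 min; less 60 min break → 3 h 38 min
Thu: 05:58–12:48 = 6 h 50 min; less 20 min break → 6 h 30 min
Fri: 05:41–14:19 = 8 h 38 min; less 30 min break → 8 h 8 min
Sat: 10:45–21:42 = 10 h 57 min; less 20 min break → 10 h 37 min
Sun: 08:02–13:35 = 5 h 33 min; less 20 min break → 5 h 13 min
Total: 8 h 56 min + 3 h 38 min + 6 h 30 min + 8 h 8 min + 10 h 37 min + 5 h 13 min = 43 h 2 min.

43.03 hours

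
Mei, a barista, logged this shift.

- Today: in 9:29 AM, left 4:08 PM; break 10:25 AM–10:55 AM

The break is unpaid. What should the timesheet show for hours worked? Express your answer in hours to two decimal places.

Today: 9:29 AM–4:08 PM = 6 h 39 min; less 30 min break → 6 h 9 min

6.15 hours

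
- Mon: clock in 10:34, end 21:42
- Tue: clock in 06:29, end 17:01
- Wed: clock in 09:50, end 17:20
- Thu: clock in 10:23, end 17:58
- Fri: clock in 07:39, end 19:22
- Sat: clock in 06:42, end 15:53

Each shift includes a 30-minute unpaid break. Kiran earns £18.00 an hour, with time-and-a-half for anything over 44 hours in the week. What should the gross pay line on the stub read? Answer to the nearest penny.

Mon: 10:34–21:42 = 11 h 8 min; less 30 min break → 10 h 38 min
Tue: 06:29–17:01 = 10 h 32 min; less 30 min break → 10 h 2 min
Wed: 09:50–17:20 = 7 h 30 min; less 30 min break → 7 h 0 min
Thu: 10:23–17:58 = 7 h 35 min; less 30 min break → 7 h 5 min
Fri: 07:39–19:22 = 11 h 43 min; less 30 min break → 11 h 13 min
Sat: 06:42–15:53 = 9 h 11 min; less 30 min break → 8 h 41 min
Total worked: 54 h 39 min = 3279 min.
Regular 44 h 0 min = 2640 min at £18.00/h; overtime 10 h 39 min = 639 min at £27.00/h.
Pay = (2640 × £18.00 + 639 × £27.00) ÷ 60 = £1079.55.

£1079.55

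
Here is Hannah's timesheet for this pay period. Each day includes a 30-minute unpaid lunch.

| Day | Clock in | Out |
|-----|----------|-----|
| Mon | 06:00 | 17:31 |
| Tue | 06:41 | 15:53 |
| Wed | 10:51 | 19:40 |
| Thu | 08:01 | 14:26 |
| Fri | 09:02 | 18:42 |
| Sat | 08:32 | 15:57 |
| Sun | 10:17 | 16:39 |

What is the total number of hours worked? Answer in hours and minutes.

55 h 54 min

Mon: 06:00–17:31 = 11 h 31 min; less 30 min break → 11 h 1 min
Tue: 06:41–15:53 = 9 h 12 min; less 30 min break → 8 h 42 min
Wed: 10:51–19:40 = 8 h 49 min; less 30 min break → 8 h 19 min
Thu: 08:01–14:26 = 6 h 25 min; less 30 min break → 5 h 55 min
Fri: 09:02–18:42 = 9 h 40 min; less 30 min break → 9 h 10 min
Sat: 08:32–15:57 = 7 h 25 min; less 30 min break → 6 h 55 min
Sun: 10:17–16:39 = 6 h 22 min; less 30 min break → 5 h 52 min
Total: 11 h 1 min + 8 h 42 min + 8 h 19 min + 5 h 55 min + 9 h 10 min + 6 h 55 min + 5 h 52 min = 55 h 54 min.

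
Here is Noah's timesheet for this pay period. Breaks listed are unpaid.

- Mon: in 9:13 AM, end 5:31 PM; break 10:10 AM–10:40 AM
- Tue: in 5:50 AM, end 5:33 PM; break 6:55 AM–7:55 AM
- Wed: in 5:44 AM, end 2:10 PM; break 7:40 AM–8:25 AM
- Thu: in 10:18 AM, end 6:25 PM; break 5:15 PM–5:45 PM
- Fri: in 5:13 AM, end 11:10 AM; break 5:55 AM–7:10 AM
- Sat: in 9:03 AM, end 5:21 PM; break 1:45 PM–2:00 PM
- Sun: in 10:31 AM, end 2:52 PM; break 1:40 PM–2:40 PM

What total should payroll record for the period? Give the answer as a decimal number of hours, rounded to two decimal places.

Mon: 9:13 AM–5:31 PM = 8 h 18 min; less 30 min break → 7 h 48 min
Tue: 5:50 AM–5:33 PM = 11 h 43 min; less 60 min break → 10 h 43 min
Wed: 5:44 AM–2:10 PM = 8 h 26 min; less 45 min break → 7 h 41 min
Thu: 10:18 AM–6:25 PM = 8 h 7 min; less 30 min break → 7 h 37 min
Fri: 5:13 AM–11:10 AM = 5 h 57 min; less 75 min break → 4 h 42 min
Sat: 9:03 AM–5:21 PM = 8 h 18 min; less 15 min break → 8 h 3 min
Sun: 10:31 AM–2:52 PM = 4 h 21 min; less 60 min break → 3 h 21 min
Total: 7 h 48 min + 10 h 43 min + 7 h 41 min + 7 h 37 min + 4 h 42 min + 8 h 3 min + 3 h 21 min = 49 h 55 min.

49.92 hours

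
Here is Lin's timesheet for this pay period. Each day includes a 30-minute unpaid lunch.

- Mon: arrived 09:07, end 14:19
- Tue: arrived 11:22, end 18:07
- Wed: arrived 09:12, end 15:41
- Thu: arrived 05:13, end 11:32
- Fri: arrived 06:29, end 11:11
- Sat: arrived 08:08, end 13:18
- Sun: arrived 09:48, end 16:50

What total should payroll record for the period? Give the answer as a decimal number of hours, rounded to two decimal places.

38.15 hours

Mon: 09:07–14:19 = 5 h 12 min; less 30 min break → 4 h 42 min
Tue: 11:22–18:07 = 6 h 45 min; less 30 min break → 6 h 15 min
Wed: 09:12–15:41 = 6 h 29 min; less 30 min break → 5 h 59 min
Thu: 05:13–11:32 = 6 h 19 min; less 30 min break → 5 h 49 min
Fri: 06:29–11:11 = 4 h 42 min; less 30 min break → 4 h 12 min
Sat: 08:08–13:18 = 5 h 10 min; less 30 min break → 4 h 40 min
Sun: 09:48–16:50 = 7 h 2 min; less 30 min break → 6 h 32 min
Total: 4 h 42 min + 6 h 15 min + 5 h 59 min + 5 h 49 min + 4 h 12 min + 4 h 40 min + 6 h 32 min = 38 h 9 min.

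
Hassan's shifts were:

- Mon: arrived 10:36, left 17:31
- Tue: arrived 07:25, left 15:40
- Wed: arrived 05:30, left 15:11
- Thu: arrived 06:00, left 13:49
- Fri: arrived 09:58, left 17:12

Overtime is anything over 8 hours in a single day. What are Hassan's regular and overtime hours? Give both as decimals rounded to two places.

Mon: 10:36–17:31 = 6 h 55 min
Tue: 07:25–15:40 = 8 h 15 min
Wed: 05:30–15:11 = 9 h 41 min
Thu: 06:00–13:49 = 7 h 49 min
Fri: 09:58–17:12 = 7 h 14 min
Mon reg 6 h 55 min / OT 0 h 0 min; Tue reg 8 h 0 min / OT 0 h 15 min; Wed reg 8 h 0 min / OT 1 h 41 min; Thu reg 7 h 49 min / OT 0 h 0 min; Fri reg 7 h 14 min / OT 0 h 0 min.
Totals: regular 37 h 58 min, overtime 1 h 56 min.

Regular 37.97 hours, overtime 1.93 hours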